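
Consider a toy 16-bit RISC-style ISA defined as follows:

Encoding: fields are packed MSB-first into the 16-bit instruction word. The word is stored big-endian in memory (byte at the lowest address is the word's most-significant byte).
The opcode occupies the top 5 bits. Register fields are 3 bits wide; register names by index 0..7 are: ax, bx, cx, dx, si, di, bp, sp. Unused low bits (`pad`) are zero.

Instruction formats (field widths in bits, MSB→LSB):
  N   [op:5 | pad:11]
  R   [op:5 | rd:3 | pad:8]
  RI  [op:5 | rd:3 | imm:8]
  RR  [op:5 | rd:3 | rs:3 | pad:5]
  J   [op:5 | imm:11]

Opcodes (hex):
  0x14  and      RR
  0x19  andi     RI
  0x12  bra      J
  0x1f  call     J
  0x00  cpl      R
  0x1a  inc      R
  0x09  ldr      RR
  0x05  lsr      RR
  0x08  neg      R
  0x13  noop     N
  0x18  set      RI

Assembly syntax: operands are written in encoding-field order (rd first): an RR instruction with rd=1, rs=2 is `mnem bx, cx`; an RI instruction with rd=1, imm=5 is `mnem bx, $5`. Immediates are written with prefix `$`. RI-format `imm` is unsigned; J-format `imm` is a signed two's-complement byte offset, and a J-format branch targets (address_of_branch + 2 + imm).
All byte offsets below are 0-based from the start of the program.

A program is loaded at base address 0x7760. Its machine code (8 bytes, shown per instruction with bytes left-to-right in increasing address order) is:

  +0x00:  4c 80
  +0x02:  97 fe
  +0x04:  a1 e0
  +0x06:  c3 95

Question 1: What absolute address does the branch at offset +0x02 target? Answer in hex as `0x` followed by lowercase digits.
0x7762

@+02  big-endian(97 fe) = 0x97fe
  top 5b → 0x12 → bra [J]
  imm: (w>>0)&0x7ff=0x7fe (s11→-2) → $-2
  target = base 0x7760 + off 0x02 + 2 + imm -2 = 0x7762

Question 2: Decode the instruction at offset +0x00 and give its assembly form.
[00] 4c 80 → 0x4c80
  op=0x4c80>>11=0x9 ⇒ ldr (RR)
  rd: (w>>8)&0x7=0x4 → si
  rs: (w>>5)&0x7=0x4 → si

ldr si, si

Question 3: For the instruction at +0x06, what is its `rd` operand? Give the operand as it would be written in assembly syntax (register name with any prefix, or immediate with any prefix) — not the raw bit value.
dx

[06] c3 95 → 0xc395
  op=0xc395>>11=0x18 ⇒ set (RI)
  rd: (w>>8)&0x7=0x3 → dx
  imm: (w>>0)&0xff=0x95 → $149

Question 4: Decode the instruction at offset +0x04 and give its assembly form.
off 0x04: read a1 e0 as big → 0xa1e0
  top 5b → 0x14 → and [RR]
  [10:8] rd=1 = bx
  [7:5] rs=7 = sp

and bx, sp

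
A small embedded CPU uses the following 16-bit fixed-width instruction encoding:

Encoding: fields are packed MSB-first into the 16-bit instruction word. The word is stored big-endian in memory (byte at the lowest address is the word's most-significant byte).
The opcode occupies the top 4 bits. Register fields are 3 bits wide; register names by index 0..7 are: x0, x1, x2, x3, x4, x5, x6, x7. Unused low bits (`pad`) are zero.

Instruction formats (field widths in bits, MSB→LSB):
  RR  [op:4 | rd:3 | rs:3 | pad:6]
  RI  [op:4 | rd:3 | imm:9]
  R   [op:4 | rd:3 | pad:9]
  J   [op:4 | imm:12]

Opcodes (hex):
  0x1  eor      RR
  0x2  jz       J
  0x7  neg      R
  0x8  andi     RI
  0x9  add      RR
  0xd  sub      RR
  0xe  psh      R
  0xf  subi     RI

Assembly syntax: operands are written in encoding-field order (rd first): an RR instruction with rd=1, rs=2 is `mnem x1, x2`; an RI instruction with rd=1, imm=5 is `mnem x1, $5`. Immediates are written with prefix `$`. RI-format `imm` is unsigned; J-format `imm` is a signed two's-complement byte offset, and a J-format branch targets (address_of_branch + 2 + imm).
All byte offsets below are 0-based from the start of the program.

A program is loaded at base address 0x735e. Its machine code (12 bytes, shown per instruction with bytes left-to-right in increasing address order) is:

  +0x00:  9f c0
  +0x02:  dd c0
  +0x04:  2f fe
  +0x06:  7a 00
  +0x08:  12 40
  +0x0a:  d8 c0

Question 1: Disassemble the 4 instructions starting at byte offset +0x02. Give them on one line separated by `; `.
[02] dd c0 → 0xddc0
  op=0xddc0>>12=0xd ⇒ sub (RR)
  rd@[11:9]=0x6 ⇒ x6
  rs@[8:6]=0x7 ⇒ x7
[04] 2f fe → 0x2ffe
  op=0x2ffe>>12=0x2 ⇒ jz (J)
  imm@[11:0]=0xffe (s12→-2) ⇒ $-2
[06] 7a 00 → 0x7a00
  op=0x7a00>>12=0x7 ⇒ neg (R)
  rd@[11:9]=0x5 ⇒ x5
[08] 12 40 → 0x1240
  op=0x1240>>12=0x1 ⇒ eor (RR)
  rd@[11:9]=0x1 ⇒ x1
  rs@[8:6]=0x1 ⇒ x1

sub x6, x7; jz $-2; neg x5; eor x1, x1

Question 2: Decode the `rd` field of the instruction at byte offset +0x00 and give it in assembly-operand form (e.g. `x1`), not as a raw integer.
x7

+0x00: 9f c0 ⇒ word 0x9fc0 (big)
  op=0x9fc0>>12=0x9 ⇒ add (RR)
  rd: (w>>9)&0x7=0x7 → x7
  rs: (w>>6)&0x7=0x7 → x7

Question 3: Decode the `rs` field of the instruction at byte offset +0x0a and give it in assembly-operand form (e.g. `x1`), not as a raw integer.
x3

[0a] d8 c0 → 0xd8c0
  op=0xd8c0>>12=0xd ⇒ sub (RR)
  rd@[11:9]=0x4 ⇒ x4
  rs@[8:6]=0x3 ⇒ x3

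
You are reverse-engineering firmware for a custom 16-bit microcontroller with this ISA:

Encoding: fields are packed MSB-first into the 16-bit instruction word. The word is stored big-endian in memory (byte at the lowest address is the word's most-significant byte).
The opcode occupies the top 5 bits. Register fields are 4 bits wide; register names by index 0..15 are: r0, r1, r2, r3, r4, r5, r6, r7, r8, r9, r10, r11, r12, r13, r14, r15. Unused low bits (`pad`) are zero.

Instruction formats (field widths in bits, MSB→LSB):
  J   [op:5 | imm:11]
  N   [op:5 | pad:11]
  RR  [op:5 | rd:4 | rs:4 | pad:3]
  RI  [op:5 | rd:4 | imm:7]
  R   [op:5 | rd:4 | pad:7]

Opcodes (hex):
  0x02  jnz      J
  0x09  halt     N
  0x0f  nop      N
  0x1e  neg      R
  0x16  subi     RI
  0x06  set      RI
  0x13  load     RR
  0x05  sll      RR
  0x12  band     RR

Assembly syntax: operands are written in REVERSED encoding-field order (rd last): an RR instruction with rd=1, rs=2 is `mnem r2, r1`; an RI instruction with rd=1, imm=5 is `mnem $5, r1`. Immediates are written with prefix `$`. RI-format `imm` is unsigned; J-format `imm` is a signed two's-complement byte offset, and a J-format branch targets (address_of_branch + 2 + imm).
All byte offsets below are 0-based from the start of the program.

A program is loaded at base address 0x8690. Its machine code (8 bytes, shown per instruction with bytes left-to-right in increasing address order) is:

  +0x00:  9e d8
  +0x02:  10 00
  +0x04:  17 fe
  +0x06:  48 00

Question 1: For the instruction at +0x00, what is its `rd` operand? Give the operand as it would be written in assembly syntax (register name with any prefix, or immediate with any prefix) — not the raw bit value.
r13

[00] 9e d8 → 0x9ed8
  opcode bits[15:11]=0x13: load/RR
  [10:7] rd=13 = r13
  [6:3] rs=11 = r11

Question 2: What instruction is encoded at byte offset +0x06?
halt

off 0x06: read 48 00 as big → 0x4800
  op=0x4800>>11=0x9 ⇒ halt (N)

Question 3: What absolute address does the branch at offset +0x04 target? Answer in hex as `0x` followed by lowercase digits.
[04] 17 fe → 0x17fe
  op=0x17fe>>11=0x2 ⇒ jnz (J)
  imm@[10:0]=0x7fe (s11→-2) ⇒ $-2
  target = base 0x8690 + off 0x04 + 2 + imm -2 = 0x8694

0x8694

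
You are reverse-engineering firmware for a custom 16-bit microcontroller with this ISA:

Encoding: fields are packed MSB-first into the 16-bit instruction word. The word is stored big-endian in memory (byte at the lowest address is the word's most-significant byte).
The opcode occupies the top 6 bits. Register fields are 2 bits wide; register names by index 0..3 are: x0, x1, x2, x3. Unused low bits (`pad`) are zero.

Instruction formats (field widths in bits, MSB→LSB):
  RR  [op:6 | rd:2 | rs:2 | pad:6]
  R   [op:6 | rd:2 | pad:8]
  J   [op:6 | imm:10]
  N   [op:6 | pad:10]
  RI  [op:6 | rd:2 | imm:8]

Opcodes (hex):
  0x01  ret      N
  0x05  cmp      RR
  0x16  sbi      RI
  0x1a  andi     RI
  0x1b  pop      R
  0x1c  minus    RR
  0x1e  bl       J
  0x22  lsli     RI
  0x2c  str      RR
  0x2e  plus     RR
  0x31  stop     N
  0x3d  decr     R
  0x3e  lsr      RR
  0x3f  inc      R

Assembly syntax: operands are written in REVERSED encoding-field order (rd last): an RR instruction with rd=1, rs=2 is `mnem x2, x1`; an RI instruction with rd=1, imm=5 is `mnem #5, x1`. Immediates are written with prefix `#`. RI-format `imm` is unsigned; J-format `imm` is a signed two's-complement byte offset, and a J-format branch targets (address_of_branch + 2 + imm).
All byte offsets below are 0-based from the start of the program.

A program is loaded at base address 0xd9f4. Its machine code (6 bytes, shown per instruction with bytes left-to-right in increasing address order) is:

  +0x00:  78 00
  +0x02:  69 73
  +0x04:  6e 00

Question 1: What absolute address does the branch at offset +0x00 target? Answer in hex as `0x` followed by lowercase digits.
0xd9f6

off 0x00: read 78 00 as big → 0x7800
  op=0x7800>>10=0x1e ⇒ bl (J)
  imm: (w>>0)&0x3ff=0x0 → #0
  target = base 0xd9f4 + off 0x00 + 2 + imm 0 = 0xd9f6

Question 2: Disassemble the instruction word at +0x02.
[02] 69 73 → 0x6973
  top 6b → 0x1a → andi [RI]
  [9:8] rd=1 = x1
  [7:0] imm=115 = #115

andi #115, x1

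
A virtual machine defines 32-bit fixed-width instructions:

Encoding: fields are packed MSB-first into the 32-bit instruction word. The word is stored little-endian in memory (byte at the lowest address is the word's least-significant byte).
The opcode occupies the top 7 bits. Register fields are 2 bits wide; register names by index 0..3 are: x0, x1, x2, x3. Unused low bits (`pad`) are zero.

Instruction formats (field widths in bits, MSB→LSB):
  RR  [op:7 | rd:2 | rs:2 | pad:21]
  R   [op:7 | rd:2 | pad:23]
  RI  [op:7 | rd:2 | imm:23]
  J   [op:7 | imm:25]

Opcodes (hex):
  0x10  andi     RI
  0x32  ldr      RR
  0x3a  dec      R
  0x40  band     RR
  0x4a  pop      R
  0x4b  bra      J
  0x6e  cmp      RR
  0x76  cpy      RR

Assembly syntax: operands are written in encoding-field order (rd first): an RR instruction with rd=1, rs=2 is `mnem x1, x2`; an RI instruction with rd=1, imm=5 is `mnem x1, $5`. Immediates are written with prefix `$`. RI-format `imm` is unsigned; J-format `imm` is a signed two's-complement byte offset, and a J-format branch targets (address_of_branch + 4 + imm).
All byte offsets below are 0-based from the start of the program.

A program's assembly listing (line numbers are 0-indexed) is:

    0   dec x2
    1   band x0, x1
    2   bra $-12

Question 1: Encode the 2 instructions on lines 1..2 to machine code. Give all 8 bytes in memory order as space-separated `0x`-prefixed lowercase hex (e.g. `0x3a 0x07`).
line 1 (band): pack op=0x40:7|rd=0:2|rs=1:2|pad=0:21 = 0x80200000; little→ 00 00 20 80
line 2 (bra): pack op=0x4b:7|imm=-12:25 = 0x97fffff4; little→ f4 ff ff 97

0x00 0x00 0x20 0x80 0xf4 0xff 0xff 0x97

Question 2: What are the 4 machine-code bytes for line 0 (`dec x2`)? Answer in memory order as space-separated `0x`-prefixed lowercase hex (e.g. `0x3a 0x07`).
line 0 (dec): pack op=0x3a:7|rd=2:2|pad=0:23 = 0x75000000; little→ 00 00 00 75

0x00 0x00 0x00 0x75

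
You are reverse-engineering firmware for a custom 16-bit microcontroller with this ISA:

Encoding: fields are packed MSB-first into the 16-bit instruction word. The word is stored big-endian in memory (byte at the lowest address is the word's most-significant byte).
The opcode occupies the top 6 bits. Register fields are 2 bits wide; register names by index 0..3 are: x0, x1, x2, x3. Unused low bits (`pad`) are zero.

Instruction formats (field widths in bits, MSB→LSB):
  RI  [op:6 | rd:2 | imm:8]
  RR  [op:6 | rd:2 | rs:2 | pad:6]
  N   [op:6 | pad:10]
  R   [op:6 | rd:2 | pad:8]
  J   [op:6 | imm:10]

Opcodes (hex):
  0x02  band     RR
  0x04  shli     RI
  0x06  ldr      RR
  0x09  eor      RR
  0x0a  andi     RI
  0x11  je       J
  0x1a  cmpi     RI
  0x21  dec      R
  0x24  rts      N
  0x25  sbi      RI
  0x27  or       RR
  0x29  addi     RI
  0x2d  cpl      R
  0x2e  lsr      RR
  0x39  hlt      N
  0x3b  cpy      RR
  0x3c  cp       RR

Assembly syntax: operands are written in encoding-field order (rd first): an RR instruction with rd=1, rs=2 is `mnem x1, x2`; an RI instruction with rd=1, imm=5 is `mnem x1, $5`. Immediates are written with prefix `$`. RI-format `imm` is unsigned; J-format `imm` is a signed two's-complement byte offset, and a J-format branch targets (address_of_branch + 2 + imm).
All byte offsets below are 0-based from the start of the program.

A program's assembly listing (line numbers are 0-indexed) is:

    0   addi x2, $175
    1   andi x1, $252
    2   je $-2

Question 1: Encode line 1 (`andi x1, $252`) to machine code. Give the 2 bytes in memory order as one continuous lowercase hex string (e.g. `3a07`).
29fc

1. andi fields op=0xa:6|rd=1:2|imm=252:8 → word 29fch → 29 fc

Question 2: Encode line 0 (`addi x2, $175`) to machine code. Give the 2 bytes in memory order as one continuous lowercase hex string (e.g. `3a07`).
0. addi fields op=0x29:6|rd=2:2|imm=175:8 → word a6afh → a6 af

a6af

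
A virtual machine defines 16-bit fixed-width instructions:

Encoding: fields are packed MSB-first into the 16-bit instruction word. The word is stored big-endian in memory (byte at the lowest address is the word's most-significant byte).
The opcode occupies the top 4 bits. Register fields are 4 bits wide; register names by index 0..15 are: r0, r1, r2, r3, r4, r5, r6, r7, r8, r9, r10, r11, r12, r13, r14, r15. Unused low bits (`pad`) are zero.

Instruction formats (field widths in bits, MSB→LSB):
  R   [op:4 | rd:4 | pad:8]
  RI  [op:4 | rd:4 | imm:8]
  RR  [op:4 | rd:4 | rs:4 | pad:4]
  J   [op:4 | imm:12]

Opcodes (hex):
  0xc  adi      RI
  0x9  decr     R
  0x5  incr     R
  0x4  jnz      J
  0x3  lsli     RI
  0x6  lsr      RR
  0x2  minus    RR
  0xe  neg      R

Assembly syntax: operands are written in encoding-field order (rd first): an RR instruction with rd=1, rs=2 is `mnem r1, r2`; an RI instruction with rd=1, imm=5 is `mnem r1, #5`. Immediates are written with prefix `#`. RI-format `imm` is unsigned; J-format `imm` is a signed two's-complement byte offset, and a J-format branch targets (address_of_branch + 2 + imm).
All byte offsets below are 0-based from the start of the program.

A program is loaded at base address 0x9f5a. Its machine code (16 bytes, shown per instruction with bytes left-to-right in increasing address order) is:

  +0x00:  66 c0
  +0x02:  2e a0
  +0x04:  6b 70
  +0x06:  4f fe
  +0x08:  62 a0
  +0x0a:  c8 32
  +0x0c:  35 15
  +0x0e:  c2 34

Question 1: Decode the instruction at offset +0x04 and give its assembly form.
off 0x04: read 6b 70 as big → 0x6b70
  opcode bits[15:12]=0x6: lsr/RR
  rd@[11:8]=0xb ⇒ r11
  rs@[7:4]=0x7 ⇒ r7

lsr r11, r7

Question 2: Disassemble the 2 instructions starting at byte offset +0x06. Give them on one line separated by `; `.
jnz #-2; lsr r2, r10

[06] 4f fe → 0x4ffe
  opcode bits[15:12]=0x4: jnz/J
  imm@[11:0]=0xffe (s12→-2) ⇒ #-2
[08] 62 a0 → 0x62a0
  opcode bits[15:12]=0x6: lsr/RR
  rd@[11:8]=0x2 ⇒ r2
  rs@[7:4]=0xa ⇒ r10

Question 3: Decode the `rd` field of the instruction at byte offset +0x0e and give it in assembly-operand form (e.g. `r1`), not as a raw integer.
r2

[0e] c2 34 → 0xc234
  opcode bits[15:12]=0xc: adi/RI
  rd@[11:8]=0x2 ⇒ r2
  imm@[7:0]=0x34 ⇒ #52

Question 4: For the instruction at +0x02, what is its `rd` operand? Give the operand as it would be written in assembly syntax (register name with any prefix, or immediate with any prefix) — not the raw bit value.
r14

off 0x02: read 2e a0 as big → 0x2ea0
  top 4b → 0x2 → minus [RR]
  [11:8] rd=14 = r14
  [7:4] rs=10 = r10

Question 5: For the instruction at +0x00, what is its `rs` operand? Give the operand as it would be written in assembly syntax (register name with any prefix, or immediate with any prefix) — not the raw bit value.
[00] 66 c0 → 0x66c0
  top 4b → 0x6 → lsr [RR]
  rd: (w>>8)&0xf=0x6 → r6
  rs: (w>>4)&0xf=0xc → r12

r12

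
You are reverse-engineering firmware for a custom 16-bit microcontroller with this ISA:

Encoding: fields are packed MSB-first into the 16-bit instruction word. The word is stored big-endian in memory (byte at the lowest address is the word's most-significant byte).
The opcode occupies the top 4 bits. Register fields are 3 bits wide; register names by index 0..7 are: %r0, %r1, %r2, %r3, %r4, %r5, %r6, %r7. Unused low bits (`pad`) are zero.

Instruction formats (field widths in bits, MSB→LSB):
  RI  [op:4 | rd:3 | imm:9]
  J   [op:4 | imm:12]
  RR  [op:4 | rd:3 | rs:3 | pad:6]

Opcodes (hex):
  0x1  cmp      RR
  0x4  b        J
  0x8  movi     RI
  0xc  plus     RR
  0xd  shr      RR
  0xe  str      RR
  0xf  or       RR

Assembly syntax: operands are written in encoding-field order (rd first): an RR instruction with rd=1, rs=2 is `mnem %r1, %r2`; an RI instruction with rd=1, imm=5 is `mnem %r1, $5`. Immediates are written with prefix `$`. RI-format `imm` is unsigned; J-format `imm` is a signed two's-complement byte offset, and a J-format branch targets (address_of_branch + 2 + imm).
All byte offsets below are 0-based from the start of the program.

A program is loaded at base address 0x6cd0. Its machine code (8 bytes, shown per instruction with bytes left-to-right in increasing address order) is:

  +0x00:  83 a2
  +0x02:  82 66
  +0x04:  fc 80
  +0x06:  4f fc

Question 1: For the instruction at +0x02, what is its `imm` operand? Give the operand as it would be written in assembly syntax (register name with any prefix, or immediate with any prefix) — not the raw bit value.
$102

[02] 82 66 → 0x8266
  op=0x8266>>12=0x8 ⇒ movi (RI)
  rd: (w>>9)&0x7=0x1 → %r1
  imm: (w>>0)&0x1ff=0x66 → $102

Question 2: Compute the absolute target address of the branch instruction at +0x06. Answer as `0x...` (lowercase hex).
0x6cd4

@+06  big-endian(4f fc) = 0x4ffc
  opcode bits[15:12]=0x4: b/J
  [11:0] imm=4092 (s12→-4) = $-4
  target = base 0x6cd0 + off 0x06 + 2 + imm -4 = 0x6cd4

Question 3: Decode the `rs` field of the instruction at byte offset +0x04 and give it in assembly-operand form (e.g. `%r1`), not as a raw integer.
%r2

off 0x04: read fc 80 as big → 0xfc80
  opcode bits[15:12]=0xf: or/RR
  rd: (w>>9)&0x7=0x6 → %r6
  rs: (w>>6)&0x7=0x2 → %r2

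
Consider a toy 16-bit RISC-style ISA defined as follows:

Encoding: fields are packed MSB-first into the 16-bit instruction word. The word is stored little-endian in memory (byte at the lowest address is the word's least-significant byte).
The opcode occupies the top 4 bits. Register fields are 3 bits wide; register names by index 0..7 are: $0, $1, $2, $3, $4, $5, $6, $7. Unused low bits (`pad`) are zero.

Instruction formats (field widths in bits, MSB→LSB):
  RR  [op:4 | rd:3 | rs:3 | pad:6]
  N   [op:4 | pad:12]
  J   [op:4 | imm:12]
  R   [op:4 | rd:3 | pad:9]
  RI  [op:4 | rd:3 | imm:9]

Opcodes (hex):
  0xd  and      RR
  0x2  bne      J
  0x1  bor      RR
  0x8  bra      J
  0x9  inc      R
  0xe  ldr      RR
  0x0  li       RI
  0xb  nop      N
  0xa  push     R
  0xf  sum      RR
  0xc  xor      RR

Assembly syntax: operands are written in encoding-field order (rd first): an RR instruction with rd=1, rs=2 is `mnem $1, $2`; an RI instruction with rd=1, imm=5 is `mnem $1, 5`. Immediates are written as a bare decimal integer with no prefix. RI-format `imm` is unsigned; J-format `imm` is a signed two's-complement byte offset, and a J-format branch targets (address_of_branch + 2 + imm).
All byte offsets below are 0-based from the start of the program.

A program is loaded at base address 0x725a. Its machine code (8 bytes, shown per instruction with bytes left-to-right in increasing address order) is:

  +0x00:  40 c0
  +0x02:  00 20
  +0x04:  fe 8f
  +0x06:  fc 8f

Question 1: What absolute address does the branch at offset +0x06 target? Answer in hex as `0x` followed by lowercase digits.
off 0x06: read fc 8f as little → 0x8ffc
  opcode bits[15:12]=0x8: bra/J
  imm@[11:0]=0xffc (s12→-4) ⇒ -4
  target = base 0x725a + off 0x06 + 2 + imm -4 = 0x725e

0x725e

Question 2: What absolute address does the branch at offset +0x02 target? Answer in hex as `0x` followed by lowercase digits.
0x725e

+0x02: 00 20 ⇒ word 0x2000 (little)
  opcode bits[15:12]=0x2: bne/J
  imm: (w>>0)&0xfff=0x0 → 0
  target = base 0x725a + off 0x02 + 2 + imm 0 = 0x725e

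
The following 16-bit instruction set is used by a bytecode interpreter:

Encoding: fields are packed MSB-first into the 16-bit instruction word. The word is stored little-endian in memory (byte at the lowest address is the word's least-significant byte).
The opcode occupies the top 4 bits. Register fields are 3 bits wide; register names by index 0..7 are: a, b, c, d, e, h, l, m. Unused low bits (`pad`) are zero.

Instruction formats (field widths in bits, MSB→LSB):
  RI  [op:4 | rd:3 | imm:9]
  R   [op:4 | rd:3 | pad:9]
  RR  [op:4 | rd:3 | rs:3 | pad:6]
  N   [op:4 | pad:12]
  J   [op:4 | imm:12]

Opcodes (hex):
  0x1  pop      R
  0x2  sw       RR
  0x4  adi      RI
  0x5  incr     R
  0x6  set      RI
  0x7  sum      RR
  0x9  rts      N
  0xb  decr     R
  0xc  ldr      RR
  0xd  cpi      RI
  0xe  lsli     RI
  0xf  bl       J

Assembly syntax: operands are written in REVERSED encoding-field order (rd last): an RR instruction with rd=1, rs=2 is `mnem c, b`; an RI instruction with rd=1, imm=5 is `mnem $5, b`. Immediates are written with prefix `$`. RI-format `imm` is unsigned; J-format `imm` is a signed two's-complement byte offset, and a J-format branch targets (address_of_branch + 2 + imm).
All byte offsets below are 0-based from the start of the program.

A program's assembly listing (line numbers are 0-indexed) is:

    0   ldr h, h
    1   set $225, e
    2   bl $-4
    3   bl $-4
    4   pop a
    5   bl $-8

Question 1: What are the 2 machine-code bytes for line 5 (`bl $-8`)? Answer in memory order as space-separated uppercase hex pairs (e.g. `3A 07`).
F8 FF

5. bl fields op=0xf:4|imm=-8:12 → word fff8h → f8 ff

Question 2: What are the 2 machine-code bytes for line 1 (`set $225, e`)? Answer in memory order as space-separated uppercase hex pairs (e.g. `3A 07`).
E1 68

line 1 (set): pack op=0x6:4|rd=4:3|imm=225:9 = 0x68e1; little→ e1 68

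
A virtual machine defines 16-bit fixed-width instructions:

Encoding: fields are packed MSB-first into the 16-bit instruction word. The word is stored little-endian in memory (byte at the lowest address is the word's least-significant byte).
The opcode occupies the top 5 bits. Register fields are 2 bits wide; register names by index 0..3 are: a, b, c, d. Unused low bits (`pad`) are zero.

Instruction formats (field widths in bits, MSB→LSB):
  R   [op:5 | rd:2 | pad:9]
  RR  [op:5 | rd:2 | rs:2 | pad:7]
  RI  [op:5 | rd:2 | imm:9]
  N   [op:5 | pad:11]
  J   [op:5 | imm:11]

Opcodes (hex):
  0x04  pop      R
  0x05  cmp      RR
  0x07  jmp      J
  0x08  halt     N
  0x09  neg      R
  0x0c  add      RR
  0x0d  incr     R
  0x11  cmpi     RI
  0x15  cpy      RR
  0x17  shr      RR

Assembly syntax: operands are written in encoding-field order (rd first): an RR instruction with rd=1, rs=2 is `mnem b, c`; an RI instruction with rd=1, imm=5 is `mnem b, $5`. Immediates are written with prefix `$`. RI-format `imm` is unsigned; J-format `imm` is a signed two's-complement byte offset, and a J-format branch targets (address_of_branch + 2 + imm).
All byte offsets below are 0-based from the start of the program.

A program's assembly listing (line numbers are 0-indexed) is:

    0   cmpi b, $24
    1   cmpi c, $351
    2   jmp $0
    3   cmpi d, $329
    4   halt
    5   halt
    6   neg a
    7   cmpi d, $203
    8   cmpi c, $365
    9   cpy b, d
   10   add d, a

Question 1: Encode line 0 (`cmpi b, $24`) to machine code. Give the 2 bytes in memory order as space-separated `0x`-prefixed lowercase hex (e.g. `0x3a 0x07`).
0x18 0x8a

line 0 (cmpi): pack op=0x11:5|rd=1:2|imm=24:9 = 0x8a18; little→ 18 8a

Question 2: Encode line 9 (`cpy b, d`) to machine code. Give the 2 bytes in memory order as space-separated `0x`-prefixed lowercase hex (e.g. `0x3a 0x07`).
9. cpy fields op=0x15:5|rd=1:2|rs=3:2|pad=0:7 → word ab80h → 80 ab

0x80 0xab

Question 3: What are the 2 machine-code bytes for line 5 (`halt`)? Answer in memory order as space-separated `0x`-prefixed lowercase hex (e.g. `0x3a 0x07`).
0x00 0x40

line 5 (halt): pack op=0x8:5|pad=0:11 = 0x4000; little→ 00 40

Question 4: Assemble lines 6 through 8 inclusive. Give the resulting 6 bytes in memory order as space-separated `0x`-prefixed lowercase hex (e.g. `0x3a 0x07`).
6. neg fields op=0x9:5|rd=0:2|pad=0:9 → word 4800h → 00 48
7. cmpi fields op=0x11:5|rd=3:2|imm=203:9 → word 8ecbh → cb 8e
8. cmpi fields op=0x11:5|rd=2:2|imm=365:9 → word 8d6dh → 6d 8d

0x00 0x48 0xcb 0x8e 0x6d 0x8d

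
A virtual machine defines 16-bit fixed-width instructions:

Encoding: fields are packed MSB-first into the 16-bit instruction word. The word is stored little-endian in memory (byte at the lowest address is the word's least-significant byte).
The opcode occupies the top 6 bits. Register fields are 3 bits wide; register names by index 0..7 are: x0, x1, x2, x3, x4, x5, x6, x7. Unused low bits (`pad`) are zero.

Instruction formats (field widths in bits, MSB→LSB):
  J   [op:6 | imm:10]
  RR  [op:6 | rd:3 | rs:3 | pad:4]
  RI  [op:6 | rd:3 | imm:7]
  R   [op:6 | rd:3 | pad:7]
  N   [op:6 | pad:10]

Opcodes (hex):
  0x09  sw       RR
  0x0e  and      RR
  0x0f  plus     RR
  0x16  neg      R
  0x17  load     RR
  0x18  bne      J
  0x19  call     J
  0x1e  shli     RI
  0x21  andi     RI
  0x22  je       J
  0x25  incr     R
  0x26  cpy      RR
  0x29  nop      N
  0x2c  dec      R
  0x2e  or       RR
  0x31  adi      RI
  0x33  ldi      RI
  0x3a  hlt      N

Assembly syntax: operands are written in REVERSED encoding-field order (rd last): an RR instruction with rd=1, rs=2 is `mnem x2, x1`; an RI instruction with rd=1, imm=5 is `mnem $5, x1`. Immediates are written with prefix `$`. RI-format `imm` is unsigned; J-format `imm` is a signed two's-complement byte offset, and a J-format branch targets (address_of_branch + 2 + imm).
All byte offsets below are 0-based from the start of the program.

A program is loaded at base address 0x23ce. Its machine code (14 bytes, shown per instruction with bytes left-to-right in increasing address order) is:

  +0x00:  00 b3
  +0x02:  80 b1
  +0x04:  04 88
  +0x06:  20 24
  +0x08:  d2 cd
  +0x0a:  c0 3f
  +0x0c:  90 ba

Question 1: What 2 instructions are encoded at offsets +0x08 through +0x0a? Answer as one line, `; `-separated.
[08] d2 cd → 0xcdd2
  op=0xcdd2>>10=0x33 ⇒ ldi (RI)
  rd@[9:7]=0x3 ⇒ x3
  imm@[6:0]=0x52 ⇒ $82
[0a] c0 3f → 0x3fc0
  op=0x3fc0>>10=0xf ⇒ plus (RR)
  rd@[9:7]=0x7 ⇒ x7
  rs@[6:4]=0x4 ⇒ x4

ldi $82, x3; plus x4, x7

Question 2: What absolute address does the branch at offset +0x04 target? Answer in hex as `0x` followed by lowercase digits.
0x23d8

+0x04: 04 88 ⇒ word 0x8804 (little)
  op=0x8804>>10=0x22 ⇒ je (J)
  imm: (w>>0)&0x3ff=0x4 → $4
  target = base 0x23ce + off 0x04 + 2 + imm 4 = 0x23d8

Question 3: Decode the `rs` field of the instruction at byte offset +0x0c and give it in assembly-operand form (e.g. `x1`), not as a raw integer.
[0c] 90 ba → 0xba90
  top 6b → 0x2e → or [RR]
  [9:7] rd=5 = x5
  [6:4] rs=1 = x1

x1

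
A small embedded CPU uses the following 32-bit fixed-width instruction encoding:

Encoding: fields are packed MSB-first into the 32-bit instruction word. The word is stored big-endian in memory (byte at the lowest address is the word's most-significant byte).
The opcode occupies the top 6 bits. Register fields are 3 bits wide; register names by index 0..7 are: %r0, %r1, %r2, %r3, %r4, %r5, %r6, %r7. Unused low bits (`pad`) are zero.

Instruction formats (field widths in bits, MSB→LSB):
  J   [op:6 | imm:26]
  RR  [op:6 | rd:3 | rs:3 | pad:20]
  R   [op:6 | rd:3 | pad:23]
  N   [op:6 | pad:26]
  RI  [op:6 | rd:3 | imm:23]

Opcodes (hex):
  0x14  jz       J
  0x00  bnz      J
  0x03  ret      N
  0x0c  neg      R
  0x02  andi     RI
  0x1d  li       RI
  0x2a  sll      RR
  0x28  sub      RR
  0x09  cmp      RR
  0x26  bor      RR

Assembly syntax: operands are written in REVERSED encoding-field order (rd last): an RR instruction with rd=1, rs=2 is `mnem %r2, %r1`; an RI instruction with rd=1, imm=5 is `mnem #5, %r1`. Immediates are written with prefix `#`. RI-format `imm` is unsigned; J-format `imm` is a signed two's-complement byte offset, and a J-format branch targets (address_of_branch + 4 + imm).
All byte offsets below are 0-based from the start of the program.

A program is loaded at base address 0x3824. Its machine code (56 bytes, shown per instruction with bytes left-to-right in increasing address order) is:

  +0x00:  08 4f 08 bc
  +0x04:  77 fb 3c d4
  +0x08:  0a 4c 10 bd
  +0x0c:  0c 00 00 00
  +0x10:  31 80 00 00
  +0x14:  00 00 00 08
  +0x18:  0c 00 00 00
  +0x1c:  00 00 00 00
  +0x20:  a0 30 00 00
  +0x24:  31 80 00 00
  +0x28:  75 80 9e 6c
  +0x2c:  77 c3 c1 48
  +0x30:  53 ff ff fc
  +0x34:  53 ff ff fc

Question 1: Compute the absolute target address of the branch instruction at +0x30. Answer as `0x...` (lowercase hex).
+0x30: 53 ff ff fc ⇒ word 0x53fffffc (big)
  opcode bits[31:26]=0x14: jz/J
  imm: (w>>0)&0x3ffffff=0x3fffffc (s26→-4) → #-4
  target = base 0x3824 + off 0x30 + 4 + imm -4 = 0x3854

0x3854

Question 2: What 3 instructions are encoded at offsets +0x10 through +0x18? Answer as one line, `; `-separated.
off 0x10: read 31 80 00 00 as big → 0x31800000
  top 6b → 0xc → neg [R]
  rd: (w>>23)&0x7=0x3 → %r3
off 0x14: read 00 00 00 08 as big → 0x00000008
  top 6b → 0x0 → bnz [J]
  imm: (w>>0)&0x3ffffff=0x8 → #8
off 0x18: read 0c 00 00 00 as big → 0x0c000000
  top 6b → 0x3 → ret [N]

neg %r3; bnz #8; ret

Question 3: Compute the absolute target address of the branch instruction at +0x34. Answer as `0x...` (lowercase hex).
off 0x34: read 53 ff ff fc as big → 0x53fffffc
  opcode bits[31:26]=0x14: jz/J
  imm@[25:0]=0x3fffffc (s26→-4) ⇒ #-4
  target = base 0x3824 + off 0x34 + 4 + imm -4 = 0x3858

0x3858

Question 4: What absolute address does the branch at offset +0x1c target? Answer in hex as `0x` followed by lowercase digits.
off 0x1c: read 00 00 00 00 as big → 0x00000000
  opcode bits[31:26]=0x0: bnz/J
  imm: (w>>0)&0x3ffffff=0x0 → #0
  target = base 0x3824 + off 0x1c + 4 + imm 0 = 0x3844

0x3844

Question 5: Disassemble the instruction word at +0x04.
off 0x04: read 77 fb 3c d4 as big → 0x77fb3cd4
  opcode bits[31:26]=0x1d: li/RI
  rd@[25:23]=0x7 ⇒ %r7
  imm@[22:0]=0x7b3cd4 ⇒ #8076500

li #8076500, %r7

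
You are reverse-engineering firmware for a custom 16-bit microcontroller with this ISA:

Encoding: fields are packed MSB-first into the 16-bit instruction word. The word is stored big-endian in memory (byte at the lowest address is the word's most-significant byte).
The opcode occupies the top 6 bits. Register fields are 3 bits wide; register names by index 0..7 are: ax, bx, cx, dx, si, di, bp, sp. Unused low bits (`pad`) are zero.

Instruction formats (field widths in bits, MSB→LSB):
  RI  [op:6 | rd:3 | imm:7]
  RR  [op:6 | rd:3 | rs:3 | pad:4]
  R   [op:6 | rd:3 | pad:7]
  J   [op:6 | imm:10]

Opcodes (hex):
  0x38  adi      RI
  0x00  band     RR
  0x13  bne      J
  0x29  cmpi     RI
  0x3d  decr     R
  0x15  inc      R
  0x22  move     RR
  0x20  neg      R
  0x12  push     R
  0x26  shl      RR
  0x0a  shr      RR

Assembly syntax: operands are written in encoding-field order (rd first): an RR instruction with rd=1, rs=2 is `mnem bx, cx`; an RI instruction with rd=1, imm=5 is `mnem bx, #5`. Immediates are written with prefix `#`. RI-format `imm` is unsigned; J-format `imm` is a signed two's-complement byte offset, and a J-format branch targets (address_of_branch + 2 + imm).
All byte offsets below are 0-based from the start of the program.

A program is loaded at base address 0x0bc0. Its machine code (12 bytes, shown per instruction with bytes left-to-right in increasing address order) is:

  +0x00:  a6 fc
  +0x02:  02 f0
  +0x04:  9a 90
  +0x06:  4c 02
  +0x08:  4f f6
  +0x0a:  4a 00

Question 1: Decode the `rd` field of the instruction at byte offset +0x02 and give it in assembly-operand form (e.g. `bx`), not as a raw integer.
di

[02] 02 f0 → 0x02f0
  opcode bits[15:10]=0x0: band/RR
  [9:7] rd=5 = di
  [6:4] rs=7 = sp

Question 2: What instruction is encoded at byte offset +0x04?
shl di, bx

off 0x04: read 9a 90 as big → 0x9a90
  op=0x9a90>>10=0x26 ⇒ shl (RR)
  [9:7] rd=5 = di
  [6:4] rs=1 = bx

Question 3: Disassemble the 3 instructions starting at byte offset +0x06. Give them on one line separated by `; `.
bne #2; bne #-10; push si

+0x06: 4c 02 ⇒ word 0x4c02 (big)
  top 6b → 0x13 → bne [J]
  imm: (w>>0)&0x3ff=0x2 → #2
+0x08: 4f f6 ⇒ word 0x4ff6 (big)
  top 6b → 0x13 → bne [J]
  imm: (w>>0)&0x3ff=0x3f6 (s10→-10) → #-10
+0x0a: 4a 00 ⇒ word 0x4a00 (big)
  top 6b → 0x12 → push [R]
  rd: (w>>7)&0x7=0x4 → si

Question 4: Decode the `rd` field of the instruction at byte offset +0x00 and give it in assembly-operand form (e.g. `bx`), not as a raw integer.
@+00  big-endian(a6 fc) = 0xa6fc
  opcode bits[15:10]=0x29: cmpi/RI
  rd: (w>>7)&0x7=0x5 → di
  imm: (w>>0)&0x7f=0x7c → #124

di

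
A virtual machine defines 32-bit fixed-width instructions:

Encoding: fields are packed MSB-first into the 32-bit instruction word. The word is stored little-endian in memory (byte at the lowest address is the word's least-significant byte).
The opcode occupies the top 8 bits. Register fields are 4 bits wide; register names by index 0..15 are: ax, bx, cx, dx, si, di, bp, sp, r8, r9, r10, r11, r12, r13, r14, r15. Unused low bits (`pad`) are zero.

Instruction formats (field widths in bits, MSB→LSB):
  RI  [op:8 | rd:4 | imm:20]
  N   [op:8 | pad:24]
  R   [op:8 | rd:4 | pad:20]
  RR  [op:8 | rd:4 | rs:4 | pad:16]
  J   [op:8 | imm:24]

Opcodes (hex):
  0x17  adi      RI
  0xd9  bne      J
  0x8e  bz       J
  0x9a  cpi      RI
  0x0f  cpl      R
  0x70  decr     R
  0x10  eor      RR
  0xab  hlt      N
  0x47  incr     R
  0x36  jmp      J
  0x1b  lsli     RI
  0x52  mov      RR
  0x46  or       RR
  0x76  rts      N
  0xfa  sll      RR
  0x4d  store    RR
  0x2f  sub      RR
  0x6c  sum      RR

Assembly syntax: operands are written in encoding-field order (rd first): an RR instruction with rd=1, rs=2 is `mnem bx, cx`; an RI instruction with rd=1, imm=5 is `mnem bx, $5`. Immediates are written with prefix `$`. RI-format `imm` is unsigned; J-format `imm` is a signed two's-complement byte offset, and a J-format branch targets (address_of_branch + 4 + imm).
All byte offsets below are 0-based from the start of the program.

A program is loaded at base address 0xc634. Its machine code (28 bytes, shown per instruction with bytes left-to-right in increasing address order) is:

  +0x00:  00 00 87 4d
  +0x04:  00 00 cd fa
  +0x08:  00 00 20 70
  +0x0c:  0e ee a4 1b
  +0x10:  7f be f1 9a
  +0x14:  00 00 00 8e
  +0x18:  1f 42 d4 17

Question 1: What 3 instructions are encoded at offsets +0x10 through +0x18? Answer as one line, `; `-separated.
cpi r15, $114303; bz $0; adi r13, $279071

@+10  little-endian(7f be f1 9a) = 0x9af1be7f
  opcode bits[31:24]=0x9a: cpi/RI
  rd@[23:20]=0xf ⇒ r15
  imm@[19:0]=0x1be7f ⇒ $114303
@+14  little-endian(00 00 00 8e) = 0x8e000000
  opcode bits[31:24]=0x8e: bz/J
  imm@[23:0]=0x0 ⇒ $0
@+18  little-endian(1f 42 d4 17) = 0x17d4421f
  opcode bits[31:24]=0x17: adi/RI
  rd@[23:20]=0xd ⇒ r13
  imm@[19:0]=0x4421f ⇒ $279071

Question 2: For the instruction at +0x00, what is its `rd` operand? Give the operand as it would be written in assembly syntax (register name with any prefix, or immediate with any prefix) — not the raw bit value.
off 0x00: read 00 00 87 4d as little → 0x4d870000
  op=0x4d870000>>24=0x4d ⇒ store (RR)
  [23:20] rd=8 = r8
  [19:16] rs=7 = sp

r8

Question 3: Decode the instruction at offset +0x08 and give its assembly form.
@+08  little-endian(00 00 20 70) = 0x70200000
  top 8b → 0x70 → decr [R]
  rd@[23:20]=0x2 ⇒ cx

decr cx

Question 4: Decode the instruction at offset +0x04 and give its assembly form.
sll r12, r13

[04] 00 00 cd fa → 0xfacd0000
  op=0xfacd0000>>24=0xfa ⇒ sll (RR)
  rd: (w>>20)&0xf=0xc → r12
  rs: (w>>16)&0xf=0xd → r13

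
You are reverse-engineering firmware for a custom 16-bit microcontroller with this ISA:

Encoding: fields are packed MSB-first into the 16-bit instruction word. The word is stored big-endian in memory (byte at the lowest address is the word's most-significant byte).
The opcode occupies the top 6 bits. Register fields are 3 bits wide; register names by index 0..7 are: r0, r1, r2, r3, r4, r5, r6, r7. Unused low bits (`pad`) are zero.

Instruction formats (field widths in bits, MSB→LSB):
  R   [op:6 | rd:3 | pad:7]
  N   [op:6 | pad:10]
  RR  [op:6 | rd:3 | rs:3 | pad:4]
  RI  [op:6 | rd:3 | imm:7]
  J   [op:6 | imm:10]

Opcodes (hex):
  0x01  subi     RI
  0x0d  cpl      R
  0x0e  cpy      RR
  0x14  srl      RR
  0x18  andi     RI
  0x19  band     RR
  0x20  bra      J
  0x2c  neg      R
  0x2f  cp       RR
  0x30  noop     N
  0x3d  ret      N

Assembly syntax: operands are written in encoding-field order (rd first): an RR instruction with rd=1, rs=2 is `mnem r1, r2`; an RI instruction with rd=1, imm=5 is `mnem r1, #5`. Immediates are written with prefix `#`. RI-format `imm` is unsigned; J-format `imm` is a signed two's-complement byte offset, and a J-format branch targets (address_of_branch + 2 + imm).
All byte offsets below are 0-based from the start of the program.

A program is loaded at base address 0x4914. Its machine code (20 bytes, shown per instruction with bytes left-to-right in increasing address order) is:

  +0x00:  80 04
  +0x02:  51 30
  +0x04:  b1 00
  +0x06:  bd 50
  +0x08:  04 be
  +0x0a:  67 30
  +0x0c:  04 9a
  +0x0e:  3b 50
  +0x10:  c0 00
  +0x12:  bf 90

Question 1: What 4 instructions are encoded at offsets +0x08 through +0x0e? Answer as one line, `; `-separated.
subi r1, #62; band r6, r3; subi r1, #26; cpy r6, r5

[08] 04 be → 0x04be
  op=0x04be>>10=0x1 ⇒ subi (RI)
  rd: (w>>7)&0x7=0x1 → r1
  imm: (w>>0)&0x7f=0x3e → #62
[0a] 67 30 → 0x6730
  op=0x6730>>10=0x19 ⇒ band (RR)
  rd: (w>>7)&0x7=0x6 → r6
  rs: (w>>4)&0x7=0x3 → r3
[0c] 04 9a → 0x049a
  op=0x049a>>10=0x1 ⇒ subi (RI)
  rd: (w>>7)&0x7=0x1 → r1
  imm: (w>>0)&0x7f=0x1a → #26
[0e] 3b 50 → 0x3b50
  op=0x3b50>>10=0xe ⇒ cpy (RR)
  rd: (w>>7)&0x7=0x6 → r6
  rs: (w>>4)&0x7=0x5 → r5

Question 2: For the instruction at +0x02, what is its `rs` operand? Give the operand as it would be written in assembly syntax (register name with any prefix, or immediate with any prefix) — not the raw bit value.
off 0x02: read 51 30 as big → 0x5130
  opcode bits[15:10]=0x14: srl/RR
  rd@[9:7]=0x2 ⇒ r2
  rs@[6:4]=0x3 ⇒ r3

r3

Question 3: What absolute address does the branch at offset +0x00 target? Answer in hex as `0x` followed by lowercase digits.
0x491a

+0x00: 80 04 ⇒ word 0x8004 (big)
  op=0x8004>>10=0x20 ⇒ bra (J)
  [9:0] imm=4 = #4
  target = base 0x4914 + off 0x00 + 2 + imm 4 = 0x491a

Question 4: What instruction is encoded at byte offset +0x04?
neg r2

@+04  big-endian(b1 00) = 0xb100
  op=0xb100>>10=0x2c ⇒ neg (R)
  rd: (w>>7)&0x7=0x2 → r2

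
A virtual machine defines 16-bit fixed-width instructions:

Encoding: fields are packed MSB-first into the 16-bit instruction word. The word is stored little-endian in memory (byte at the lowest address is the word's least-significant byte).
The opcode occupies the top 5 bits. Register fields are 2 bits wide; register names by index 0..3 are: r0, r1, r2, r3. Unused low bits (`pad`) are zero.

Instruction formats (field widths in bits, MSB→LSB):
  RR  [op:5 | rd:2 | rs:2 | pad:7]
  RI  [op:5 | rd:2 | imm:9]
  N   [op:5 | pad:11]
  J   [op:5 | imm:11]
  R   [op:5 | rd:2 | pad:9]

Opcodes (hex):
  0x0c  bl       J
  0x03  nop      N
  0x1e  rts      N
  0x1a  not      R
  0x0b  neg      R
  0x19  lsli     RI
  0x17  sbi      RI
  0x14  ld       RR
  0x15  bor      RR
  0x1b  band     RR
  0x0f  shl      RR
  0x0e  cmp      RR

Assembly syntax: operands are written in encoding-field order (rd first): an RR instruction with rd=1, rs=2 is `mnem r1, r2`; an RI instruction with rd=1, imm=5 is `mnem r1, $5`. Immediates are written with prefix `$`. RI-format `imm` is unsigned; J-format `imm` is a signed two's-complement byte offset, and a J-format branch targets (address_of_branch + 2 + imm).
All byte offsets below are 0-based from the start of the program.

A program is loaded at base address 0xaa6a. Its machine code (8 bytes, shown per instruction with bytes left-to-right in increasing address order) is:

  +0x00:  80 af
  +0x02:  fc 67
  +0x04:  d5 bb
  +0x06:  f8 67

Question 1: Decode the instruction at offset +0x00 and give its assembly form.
[00] 80 af → 0xaf80
  op=0xaf80>>11=0x15 ⇒ bor (RR)
  rd: (w>>9)&0x3=0x3 → r3
  rs: (w>>7)&0x3=0x3 → r3

bor r3, r3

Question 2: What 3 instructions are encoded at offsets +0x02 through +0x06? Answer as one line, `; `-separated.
bl $-4; sbi r1, $469; bl $-8

[02] fc 67 → 0x67fc
  op=0x67fc>>11=0xc ⇒ bl (J)
  imm: (w>>0)&0x7ff=0x7fc (s11→-4) → $-4
[04] d5 bb → 0xbbd5
  op=0xbbd5>>11=0x17 ⇒ sbi (RI)
  rd: (w>>9)&0x3=0x1 → r1
  imm: (w>>0)&0x1ff=0x1d5 → $469
[06] f8 67 → 0x67f8
  op=0x67f8>>11=0xc ⇒ bl (J)
  imm: (w>>0)&0x7ff=0x7f8 (s11→-8) → $-8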